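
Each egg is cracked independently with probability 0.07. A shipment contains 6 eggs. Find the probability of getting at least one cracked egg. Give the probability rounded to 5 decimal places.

0.35301

P(at least one) = 1 − P(none) = 1 − (1 − 0.07)^6
= 1 − 0.6469902 = 0.3530098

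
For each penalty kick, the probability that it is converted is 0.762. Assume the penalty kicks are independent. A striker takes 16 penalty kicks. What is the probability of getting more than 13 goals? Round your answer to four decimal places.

0.2287

X ~ Binomial(16, 0.762); P(X ≥ 14) = Σ C(16,k) p^k (1−p)^(16−k) over k:
  k=14: C(16,14)·0.762^14·0.238^2 = 0.151253
  k=15: C(16,15)·0.762^15·0.238^1 = 0.064569
  k=16: C(16,16)·0.762^16·0.238^0 = 0.012921
Total = 0.228742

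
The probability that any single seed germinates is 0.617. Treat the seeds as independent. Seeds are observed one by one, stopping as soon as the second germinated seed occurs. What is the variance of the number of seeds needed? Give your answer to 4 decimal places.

2.0121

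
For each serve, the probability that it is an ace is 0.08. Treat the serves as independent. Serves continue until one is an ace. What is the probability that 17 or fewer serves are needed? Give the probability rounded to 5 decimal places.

Y = number of serves to the first success; geometric, p = 0.08.
P(Y ≤ 17) = 1 − (1−p)^17 = 1 − 0.2423221 = 0.7576779

0.75768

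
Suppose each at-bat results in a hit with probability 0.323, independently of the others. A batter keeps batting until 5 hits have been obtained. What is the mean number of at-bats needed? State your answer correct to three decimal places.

Y = total at-bats until the fifth success; negative binomial with r=5, p=0.323.
E[Y] = r / p = 5 / 0.323 = 15.47988

15.480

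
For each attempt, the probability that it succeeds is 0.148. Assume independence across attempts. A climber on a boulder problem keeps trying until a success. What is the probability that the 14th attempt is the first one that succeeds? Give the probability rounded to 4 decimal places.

0.0184

Geometric (trials to first success), p = 0.148.
P(Y = 14) = (1−p)^13 · p = 0.12466 · 0.148 = 0.018449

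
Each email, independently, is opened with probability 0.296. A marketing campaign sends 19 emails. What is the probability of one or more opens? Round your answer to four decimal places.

P(at least one) = 1 − P(none) = 1 − (1 − 0.296)^19
= 1 − 0.001270 = 0.998730

0.9987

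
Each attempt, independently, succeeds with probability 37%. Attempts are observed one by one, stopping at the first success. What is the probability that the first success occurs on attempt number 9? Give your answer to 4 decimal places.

0.0092

Geometric (trials to first success), p = 0.37.
P(Y = 9) = (1−p)^8 · p = 0.024816 · 0.37 = 0.009182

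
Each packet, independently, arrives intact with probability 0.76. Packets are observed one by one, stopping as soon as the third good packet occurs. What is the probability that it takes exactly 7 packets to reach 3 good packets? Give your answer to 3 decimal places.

0.022

Y = trial on which the third success occurs; negative binomial, r=3, p=0.76.
P(Y=7) = C(6,2) · p^3 · (1−p)^4
= 15 · 0.43898 · 0.0033178 = 0.02185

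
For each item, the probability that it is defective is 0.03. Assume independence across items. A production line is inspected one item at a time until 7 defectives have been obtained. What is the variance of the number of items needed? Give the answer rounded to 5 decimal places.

Y = total items until the seventh success; negative binomial with r=7, p=0.03.
Var(Y) = r(1−p)/p² = 7·0.97 / 0.03² = 7544.4444444

7544.44444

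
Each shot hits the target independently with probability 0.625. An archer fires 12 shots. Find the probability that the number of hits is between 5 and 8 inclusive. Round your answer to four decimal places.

0.6786

X ~ Binomial(12, 0.625); P(5 ≤ X ≤ 8) = Σ C(12,k) p^k (1−p)^(12−k) over k:
  k=5: C(12,5)·0.625^5·0.375^7 = 0.078767
  k=6: C(12,6)·0.625^6·0.375^6 = 0.153158
  k=7: C(12,7)·0.625^7·0.375^5 = 0.218797
  k=8: C(12,8)·0.625^8·0.375^4 = 0.227914
Total = 0.678636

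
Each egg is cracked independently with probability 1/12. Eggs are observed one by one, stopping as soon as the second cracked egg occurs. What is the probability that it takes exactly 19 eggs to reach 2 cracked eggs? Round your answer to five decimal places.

Y = trial on which the second success occurs; negative binomial, r=2, p=0.083333.
P(Y=19) = C(18,1) · p^2 · (1−p)^17
= 18 · 0.0069444 · 0.22782 = 0.0284777

0.02848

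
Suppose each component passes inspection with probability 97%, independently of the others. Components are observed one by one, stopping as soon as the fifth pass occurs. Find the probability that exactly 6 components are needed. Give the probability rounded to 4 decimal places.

0.1288

Y = trial on which the fifth success occurs; negative binomial, r=5, p=0.97.
P(Y=6) = C(5,4) · p^5 · (1−p)^1
= 5 · 0.85873 · 0.03 = 0.128810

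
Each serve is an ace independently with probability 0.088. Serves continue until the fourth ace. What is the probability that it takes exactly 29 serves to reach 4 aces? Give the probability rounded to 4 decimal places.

Y = trial on which the fourth success occurs; negative binomial, r=4, p=0.088.
P(Y=29) = C(28,3) · p^4 · (1−p)^25
= 3276 · 5.997e-05 · 0.09997 = 0.019640

0.0196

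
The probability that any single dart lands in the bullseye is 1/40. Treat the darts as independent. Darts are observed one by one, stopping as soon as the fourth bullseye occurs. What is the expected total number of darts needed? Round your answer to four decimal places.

160.0000

Y = total darts until the fourth success; negative binomial with r=4, p=0.025.
E[Y] = r / p = 4 / 0.025 = 160.000000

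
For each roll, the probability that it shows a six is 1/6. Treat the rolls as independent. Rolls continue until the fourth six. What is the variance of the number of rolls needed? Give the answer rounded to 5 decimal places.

120.00000

Y = total rolls until the fourth success; negative binomial with r=4, p=0.166667.
Var(Y) = r(1−p)/p² = 4·0.833333 / 0.166667² = 120.0000000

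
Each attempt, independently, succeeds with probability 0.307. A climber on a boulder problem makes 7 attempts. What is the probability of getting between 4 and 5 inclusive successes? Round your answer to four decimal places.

X ~ Binomial(7, 0.307); P(4 ≤ X ≤ 5) = Σ C(7,k) p^k (1−p)^(7−k) over k:
  k=4: C(7,4)·0.307^4·0.693^3 = 0.103472
  k=5: C(7,5)·0.307^5·0.693^2 = 0.027503
Total = 0.130974

0.1310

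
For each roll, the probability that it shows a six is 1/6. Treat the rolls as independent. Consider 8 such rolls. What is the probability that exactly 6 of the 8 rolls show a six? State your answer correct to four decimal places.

0.0004

X ~ Binomial(n=8, p=0.166667).
P(X=6) = C(8,6) · p^6 · (1−p)^2
= 28 · 2.1433e-05 · 0.69444 = 0.000417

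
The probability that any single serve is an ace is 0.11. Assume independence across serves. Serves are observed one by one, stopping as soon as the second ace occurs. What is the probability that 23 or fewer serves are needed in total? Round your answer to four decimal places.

0.7366

Finishing within 23 serves ⇔ at least 2 successes in the first 23. With X ~ Binomial(23, 0.11), P(Y ≤ 23) = 1 − P(X ≤ 1).
  k=0: C(23,0)·0.11^0·0.89^23 = 0.068544
  k=1: C(23,1)·0.11^1·0.89^22 = 0.194850
1 − 0.263394 = 0.736606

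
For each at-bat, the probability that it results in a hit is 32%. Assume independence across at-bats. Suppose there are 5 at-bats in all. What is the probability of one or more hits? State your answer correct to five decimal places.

0.85461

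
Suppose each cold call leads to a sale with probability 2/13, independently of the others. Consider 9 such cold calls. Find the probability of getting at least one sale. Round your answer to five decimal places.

0.77765

P(at least one) = 1 − P(none) = 1 − (1 − 0.153846)^9
= 1 − 0.2223535 = 0.7776465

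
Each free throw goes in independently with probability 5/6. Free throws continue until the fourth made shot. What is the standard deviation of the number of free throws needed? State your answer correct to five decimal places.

0.97980

Y = total free throws until the fourth success; negative binomial with r=4, p=0.833333.
SD(Y) = √[r(1−p)/p²] = √(0.9600000) = 0.9797959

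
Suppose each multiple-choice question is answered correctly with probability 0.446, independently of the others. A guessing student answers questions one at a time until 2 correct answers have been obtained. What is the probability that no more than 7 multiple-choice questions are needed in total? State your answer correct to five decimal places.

0.89372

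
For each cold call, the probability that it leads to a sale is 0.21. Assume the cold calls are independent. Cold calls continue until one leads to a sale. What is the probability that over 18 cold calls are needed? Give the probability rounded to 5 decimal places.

0.01436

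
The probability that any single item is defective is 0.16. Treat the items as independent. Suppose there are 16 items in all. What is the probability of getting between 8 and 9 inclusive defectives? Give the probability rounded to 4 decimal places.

X ~ Binomial(16, 0.16); P(8 ≤ X ≤ 9) = Σ C(16,k) p^k (1−p)^(16−k) over k:
  k=8: C(16,8)·0.16^8·0.84^8 = 0.001370
  k=9: C(16,9)·0.16^9·0.84^7 = 0.000232
Total = 0.001602

0.0016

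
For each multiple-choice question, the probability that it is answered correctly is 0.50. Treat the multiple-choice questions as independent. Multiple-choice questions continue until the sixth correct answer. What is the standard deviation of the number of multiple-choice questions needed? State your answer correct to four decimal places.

3.4641

Y = total multiple-choice questions until the sixth success; negative binomial with r=6, p=0.50.
SD(Y) = √[r(1−p)/p²] = √(12.000000) = 3.464102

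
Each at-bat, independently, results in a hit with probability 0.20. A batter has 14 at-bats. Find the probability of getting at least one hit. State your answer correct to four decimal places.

0.9560

P(at least one) = 1 − P(none) = 1 − (1 − 0.20)^14
= 1 − 0.043980 = 0.956020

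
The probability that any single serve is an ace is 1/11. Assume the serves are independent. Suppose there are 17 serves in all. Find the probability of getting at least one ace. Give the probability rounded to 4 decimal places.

P(at least one) = 1 − P(none) = 1 − (1 − 0.090909)^17
= 1 − 0.197845 = 0.802155

0.8022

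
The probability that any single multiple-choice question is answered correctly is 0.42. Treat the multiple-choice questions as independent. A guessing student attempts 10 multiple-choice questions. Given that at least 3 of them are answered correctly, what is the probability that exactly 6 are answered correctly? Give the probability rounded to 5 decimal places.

0.15118

X ~ Binomial(10, 0.42). Want P(X=6 | X≥3) = P(X=6) / P(X≥3).
P(X=6) = C(10,6)·0.42^6·0.58^4 = 0.1304449
P(X≥3) = 1 − 0.0043080 − 0.0311962 − 0.1016565 = 0.8628393
Ratio = 0.1304449 / 0.8628393 = 0.1511810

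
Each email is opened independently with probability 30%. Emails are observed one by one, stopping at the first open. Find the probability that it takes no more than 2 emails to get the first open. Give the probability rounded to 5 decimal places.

Y = number of emails to the first success; geometric, p = 0.30.
P(Y ≤ 2) = 1 − (1−p)^2 = 1 − 0.4900000 = 0.5100000

0.51000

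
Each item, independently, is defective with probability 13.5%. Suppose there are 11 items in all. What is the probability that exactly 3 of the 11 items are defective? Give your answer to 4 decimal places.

0.1272

X ~ Binomial(n=11, p=0.135).
P(X=3) = C(11,3) · p^3 · (1−p)^8
= 165 · 0.0024604 · 0.31342 = 0.127237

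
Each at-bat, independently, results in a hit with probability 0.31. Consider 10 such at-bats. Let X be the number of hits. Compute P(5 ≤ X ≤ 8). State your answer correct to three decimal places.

0.168

X ~ Binomial(10, 0.31); P(5 ≤ X ≤ 8) = Σ C(10,k) p^k (1−p)^(10−k) over k:
  k=5: C(10,5)·0.31^5·0.69^5 = 0.11284
  k=6: C(10,6)·0.31^6·0.69^4 = 0.04225
  k=7: C(10,7)·0.31^7·0.69^3 = 0.01085
  k=8: C(10,8)·0.31^8·0.69^2 = 0.00183
Total = 0.16776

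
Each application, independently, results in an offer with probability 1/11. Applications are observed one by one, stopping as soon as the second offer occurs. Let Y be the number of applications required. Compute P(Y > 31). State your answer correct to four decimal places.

Needing more than 31 applications ⇔ fewer than 2 successes in the first 31. With X ~ Binomial(31, 0.090909), P(Y > 31) = P(X ≤ 1).
  k=0: C(31,0)·0.090909^0·0.909091^31 = 0.052099
  k=1: C(31,1)·0.090909^1·0.909091^30 = 0.161506
P(X ≤ 1) = 0.213605

0.2136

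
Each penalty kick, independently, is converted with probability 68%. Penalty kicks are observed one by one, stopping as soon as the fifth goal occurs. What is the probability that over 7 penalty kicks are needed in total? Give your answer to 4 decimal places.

Needing more than 7 penalty kicks ⇔ fewer than 5 successes in the first 7. With X ~ Binomial(7, 0.68), P(Y > 7) = P(X ≤ 4).
  k=0: C(7,0)·0.68^0·0.32^7 = 0.000344
  k=1: C(7,1)·0.68^1·0.32^6 = 0.005111
  k=2: C(7,2)·0.68^2·0.32^5 = 0.032583
  k=3: C(7,3)·0.68^3·0.32^4 = 0.115397
  k=4: C(7,4)·0.68^4·0.32^3 = 0.245219
P(X ≤ 4) = 0.398653

0.3987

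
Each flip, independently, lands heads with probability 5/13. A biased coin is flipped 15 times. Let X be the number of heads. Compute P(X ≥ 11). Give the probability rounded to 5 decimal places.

X ~ Binomial(15, 0.384615); P(X ≥ 11) = Σ C(15,k) p^k (1−p)^(15−k) over k:
  k=11: C(15,11)·0.384615^11·0.615385^4 = 0.0053335
  k=12: C(15,12)·0.384615^12·0.615385^3 = 0.0011111
  k=13: C(15,13)·0.384615^13·0.615385^2 = 0.0001603
  k=14: C(15,14)·0.384615^14·0.615385^1 = 0.0000143
  k=15: C(15,15)·0.384615^15·0.615385^0 = 0.0000006
Total = 0.0066198

0.00662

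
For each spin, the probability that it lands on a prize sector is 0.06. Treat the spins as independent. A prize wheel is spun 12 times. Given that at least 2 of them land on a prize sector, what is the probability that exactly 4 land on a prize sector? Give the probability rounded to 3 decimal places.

X ~ Binomial(12, 0.06). Want P(X=4 | X≥2) = P(X=4) / P(X≥2).
P(X=4) = C(12,4)·0.06^4·0.94^8 = 0.00391
P(X≥2) = 1 − 0.47592 − 0.36453 = 0.15954
Ratio = 0.00391 / 0.15954 = 0.02451

0.025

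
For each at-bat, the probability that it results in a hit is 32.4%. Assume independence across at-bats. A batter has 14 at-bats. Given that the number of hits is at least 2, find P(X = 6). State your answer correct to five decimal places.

0.15652

X ~ Binomial(14, 0.324). Want P(X=6 | X≥2) = P(X=6) / P(X≥2).
P(X=6) = C(14,6)·0.324^6·0.676^8 = 0.1514952
P(X≥2) = 1 − 0.0041615 − 0.0279242 = 0.9679143
Ratio = 0.1514952 / 0.9679143 = 0.1565172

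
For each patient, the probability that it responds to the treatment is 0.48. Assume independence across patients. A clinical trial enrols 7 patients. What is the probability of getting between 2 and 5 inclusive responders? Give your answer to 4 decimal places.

X ~ Binomial(7, 0.48); P(2 ≤ X ≤ 5) = Σ C(7,k) p^k (1−p)^(7−k) over k:
  k=2: C(7,2)·0.48^2·0.52^5 = 0.183958
  k=3: C(7,3)·0.48^3·0.52^4 = 0.283012
  k=4: C(7,4)·0.48^4·0.52^3 = 0.261242
  k=5: C(7,5)·0.48^5·0.52^2 = 0.144688
Total = 0.872900

0.8729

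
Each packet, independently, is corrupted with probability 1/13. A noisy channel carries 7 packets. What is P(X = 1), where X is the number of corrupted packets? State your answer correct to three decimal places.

0.333

X ~ Binomial(n=7, p=0.076923).
P(X=1) = C(7,1) · p^1 · (1−p)^6
= 7 · 0.076923 · 0.61862 = 0.33311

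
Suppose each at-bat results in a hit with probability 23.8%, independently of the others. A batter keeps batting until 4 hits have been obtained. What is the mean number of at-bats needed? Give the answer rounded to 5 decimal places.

Y = total at-bats until the fourth success; negative binomial with r=4, p=0.238.
E[Y] = r / p = 4 / 0.238 = 16.8067227

16.80672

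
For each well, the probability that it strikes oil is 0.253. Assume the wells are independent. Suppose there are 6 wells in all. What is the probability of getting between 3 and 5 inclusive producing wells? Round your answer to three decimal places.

0.174

X ~ Binomial(6, 0.253); P(3 ≤ X ≤ 5) = Σ C(6,k) p^k (1−p)^(6−k) over k:
  k=3: C(6,3)·0.253^3·0.747^3 = 0.13501
  k=4: C(6,4)·0.253^4·0.747^2 = 0.03429
  k=5: C(6,5)·0.253^5·0.747^1 = 0.00465
Total = 0.17395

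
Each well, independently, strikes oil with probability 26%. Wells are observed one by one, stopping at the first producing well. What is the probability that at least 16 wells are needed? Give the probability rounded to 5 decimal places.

0.01093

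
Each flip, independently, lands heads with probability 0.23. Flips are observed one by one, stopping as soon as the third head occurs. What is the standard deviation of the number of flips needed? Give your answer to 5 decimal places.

Y = total flips until the third success; negative binomial with r=3, p=0.23.
SD(Y) = √[r(1−p)/p²] = √(43.6672968) = 6.6081235

6.60812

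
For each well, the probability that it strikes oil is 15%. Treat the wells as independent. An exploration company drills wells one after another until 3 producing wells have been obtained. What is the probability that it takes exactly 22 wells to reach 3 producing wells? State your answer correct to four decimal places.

0.0323

Y = trial on which the third success occurs; negative binomial, r=3, p=0.15.
P(Y=22) = C(21,2) · p^3 · (1−p)^19
= 210 · 0.003375 · 0.045599 = 0.032319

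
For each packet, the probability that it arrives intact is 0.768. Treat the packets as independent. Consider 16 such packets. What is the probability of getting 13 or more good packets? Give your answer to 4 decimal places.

X ~ Binomial(16, 0.768); P(X ≥ 13) = Σ C(16,k) p^k (1−p)^(16−k) over k:
  k=13: C(16,13)·0.768^13·0.232^3 = 0.226125
  k=14: C(16,14)·0.768^14·0.232^2 = 0.160404
  k=15: C(16,15)·0.768^15·0.232^1 = 0.070799
  k=16: C(16,16)·0.768^16·0.232^0 = 0.014648
Total = 0.471975

0.4720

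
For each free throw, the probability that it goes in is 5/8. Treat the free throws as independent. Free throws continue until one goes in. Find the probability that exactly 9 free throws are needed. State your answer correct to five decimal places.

Geometric (trials to first success), p = 0.625.
P(Y = 9) = (1−p)^8 · p = 0.00039107 · 0.625 = 0.0002444

0.00024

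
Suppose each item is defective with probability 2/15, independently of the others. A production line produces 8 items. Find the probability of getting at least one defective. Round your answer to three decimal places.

0.682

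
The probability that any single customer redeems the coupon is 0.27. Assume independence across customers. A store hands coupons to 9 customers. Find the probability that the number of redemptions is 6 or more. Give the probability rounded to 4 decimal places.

X ~ Binomial(9, 0.27); P(X ≥ 6) = Σ C(9,k) p^k (1−p)^(9−k) over k:
  k=6: C(9,6)·0.27^6·0.73^3 = 0.012660
  k=7: C(9,7)·0.27^7·0.73^2 = 0.002007
  k=8: C(9,8)·0.27^8·0.73^1 = 0.000186
  k=9: C(9,9)·0.27^9·0.73^0 = 0.000008
Total = 0.014860

0.0149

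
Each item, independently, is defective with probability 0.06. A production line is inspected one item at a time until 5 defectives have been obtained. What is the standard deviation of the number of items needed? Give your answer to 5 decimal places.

36.13247

Y = total items until the fifth success; negative binomial with r=5, p=0.06.
SD(Y) = √[r(1−p)/p²] = √(1305.5555556) = 36.1324723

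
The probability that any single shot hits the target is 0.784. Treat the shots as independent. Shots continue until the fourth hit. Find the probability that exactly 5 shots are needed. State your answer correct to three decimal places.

0.326

Y = trial on which the fourth success occurs; negative binomial, r=4, p=0.784.
P(Y=5) = C(4,3) · p^4 · (1−p)^1
= 4 · 0.3778 · 0.216 = 0.32642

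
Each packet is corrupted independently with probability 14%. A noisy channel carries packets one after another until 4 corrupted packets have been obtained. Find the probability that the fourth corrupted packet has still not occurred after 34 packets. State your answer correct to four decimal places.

Needing more than 34 packets ⇔ fewer than 4 successes in the first 34. With X ~ Binomial(34, 0.14), P(Y > 34) = P(X ≤ 3).
  k=0: C(34,0)·0.14^0·0.86^34 = 0.005929
  k=1: C(34,1)·0.14^1·0.86^33 = 0.032814
  k=2: C(34,2)·0.14^2·0.86^32 = 0.088139
  k=3: C(34,3)·0.14^3·0.86^31 = 0.153048
P(X ≤ 3) = 0.279930

0.2799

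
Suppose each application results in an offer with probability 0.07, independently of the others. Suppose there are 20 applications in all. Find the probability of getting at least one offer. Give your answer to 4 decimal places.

P(at least one) = 1 − P(none) = 1 − (1 − 0.07)^20
= 1 − 0.234239 = 0.765761

0.7658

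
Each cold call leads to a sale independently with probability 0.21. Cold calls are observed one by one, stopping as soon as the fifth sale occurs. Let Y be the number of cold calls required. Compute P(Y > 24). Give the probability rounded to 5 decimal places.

0.41188

Needing more than 24 cold calls ⇔ fewer than 5 successes in the first 24. With X ~ Binomial(24, 0.21), P(Y > 24) = P(X ≤ 4).
  k=0: C(24,0)·0.21^0·0.79^24 = 0.0034918
  k=1: C(24,1)·0.21^1·0.79^23 = 0.0222768
  k=2: C(24,2)·0.21^2·0.79^22 = 0.0680995
  k=3: C(24,3)·0.21^3·0.79^21 = 0.1327508
  k=4: C(24,4)·0.21^4·0.79^20 = 0.1852631
P(X ≤ 4) = 0.4118820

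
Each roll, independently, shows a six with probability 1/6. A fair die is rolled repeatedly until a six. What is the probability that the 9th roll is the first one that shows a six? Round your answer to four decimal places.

0.0388

Geometric (trials to first success), p = 0.166667.
P(Y = 9) = (1−p)^8 · p = 0.23257 · 0.166667 = 0.038761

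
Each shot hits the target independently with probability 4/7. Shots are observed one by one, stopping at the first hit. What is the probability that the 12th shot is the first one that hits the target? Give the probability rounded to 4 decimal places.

Geometric (trials to first success), p = 0.571429.
P(Y = 12) = (1−p)^11 · p = 8.9589e-05 · 0.571429 = 0.000051

0.0001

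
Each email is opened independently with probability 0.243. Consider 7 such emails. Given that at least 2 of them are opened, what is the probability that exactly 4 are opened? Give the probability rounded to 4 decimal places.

0.0985

X ~ Binomial(7, 0.243). Want P(X=4 | X≥2) = P(X=4) / P(X≥2).
P(X=4) = C(7,4)·0.243^4·0.757^3 = 0.052940
P(X≥2) = 1 − 0.142453 − 0.320096 = 0.537452
Ratio = 0.052940 / 0.537452 = 0.098501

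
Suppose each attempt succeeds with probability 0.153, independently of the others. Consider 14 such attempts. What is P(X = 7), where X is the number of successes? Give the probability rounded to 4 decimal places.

X ~ Binomial(n=14, p=0.153).
P(X=7) = C(14,7) · p^7 · (1−p)^7
= 3432 · 1.9626e-06 · 0.31274 = 0.002107

0.0021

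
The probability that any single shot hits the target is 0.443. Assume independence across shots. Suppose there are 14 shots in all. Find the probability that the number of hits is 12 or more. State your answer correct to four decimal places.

0.0018

X ~ Binomial(14, 0.443); P(X ≥ 12) = Σ C(14,k) p^k (1−p)^(14−k) over k:
  k=12: C(14,12)·0.443^12·0.557^2 = 0.001613
  k=13: C(14,13)·0.443^13·0.557^1 = 0.000197
  k=14: C(14,14)·0.443^14·0.557^0 = 0.000011
Total = 0.001821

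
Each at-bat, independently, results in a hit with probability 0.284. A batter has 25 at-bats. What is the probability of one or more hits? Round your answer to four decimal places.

P(at least one) = 1 − P(none) = 1 − (1 − 0.284)^25
= 1 − 0.000236 = 0.999764

0.9998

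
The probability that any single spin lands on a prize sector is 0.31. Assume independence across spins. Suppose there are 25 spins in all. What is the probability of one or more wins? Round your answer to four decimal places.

P(at least one) = 1 − P(none) = 1 − (1 − 0.31)^25
= 1 − 0.000094 = 0.999906

0.9999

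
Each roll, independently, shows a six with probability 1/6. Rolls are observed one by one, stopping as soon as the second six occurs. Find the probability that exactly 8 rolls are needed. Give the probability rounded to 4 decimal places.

0.0651

Y = trial on which the second success occurs; negative binomial, r=2, p=0.166667.
P(Y=8) = C(7,1) · p^2 · (1−p)^6
= 7 · 0.027778 · 0.3349 = 0.065119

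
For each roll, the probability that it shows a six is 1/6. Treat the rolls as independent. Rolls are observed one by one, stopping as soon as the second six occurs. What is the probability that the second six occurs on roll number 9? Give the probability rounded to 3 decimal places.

Y = trial on which the second success occurs; negative binomial, r=2, p=0.166667.
P(Y=9) = C(8,1) · p^2 · (1−p)^7
= 8 · 0.027778 · 0.27908 = 0.06202

0.062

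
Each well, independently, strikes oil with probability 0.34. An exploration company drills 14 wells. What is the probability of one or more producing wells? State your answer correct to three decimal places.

P(at least one) = 1 − P(none) = 1 − (1 − 0.34)^14
= 1 − 0.00298 = 0.99702

0.997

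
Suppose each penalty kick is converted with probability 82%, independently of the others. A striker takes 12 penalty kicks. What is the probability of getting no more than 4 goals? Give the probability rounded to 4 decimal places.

X ~ Binomial(12, 0.82); P(X ≤ 4) = Σ C(12,k) p^k (1−p)^(12−k) over k:
  k=0: C(12,0)·0.82^0·0.18^12 = 0.000000
  k=1: C(12,1)·0.82^1·0.18^11 = 0.000000
  k=2: C(12,2)·0.82^2·0.18^10 = 0.000002
  k=3: C(12,3)·0.82^3·0.18^9 = 0.000024
  k=4: C(12,4)·0.82^4·0.18^8 = 0.000247
Total = 0.000272

0.0003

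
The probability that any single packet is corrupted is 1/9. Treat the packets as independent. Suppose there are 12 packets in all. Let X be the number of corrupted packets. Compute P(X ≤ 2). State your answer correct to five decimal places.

0.85921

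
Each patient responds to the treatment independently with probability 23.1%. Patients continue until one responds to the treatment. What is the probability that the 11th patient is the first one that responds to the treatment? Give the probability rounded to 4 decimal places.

Geometric (trials to first success), p = 0.231.
P(Y = 11) = (1−p)^10 · p = 0.072321 · 0.231 = 0.016706

0.0167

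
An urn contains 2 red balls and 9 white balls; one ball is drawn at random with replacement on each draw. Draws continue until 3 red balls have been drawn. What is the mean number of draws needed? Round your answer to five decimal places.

16.50000

Y = total draws until the third success; negative binomial with r=3, p=0.181818.
E[Y] = r / p = 3 / 0.181818 = 16.5000000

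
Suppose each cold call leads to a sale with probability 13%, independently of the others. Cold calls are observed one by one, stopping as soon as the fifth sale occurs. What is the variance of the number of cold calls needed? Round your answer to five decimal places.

Y = total cold calls until the fifth success; negative binomial with r=5, p=0.13.
Var(Y) = r(1−p)/p² = 5·0.87 / 0.13² = 257.3964497

257.39645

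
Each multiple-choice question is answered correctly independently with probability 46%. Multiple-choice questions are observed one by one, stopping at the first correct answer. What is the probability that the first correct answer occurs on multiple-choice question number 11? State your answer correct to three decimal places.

0.001

Geometric (trials to first success), p = 0.46.
P(Y = 11) = (1−p)^10 · p = 0.0021083 · 0.46 = 0.00097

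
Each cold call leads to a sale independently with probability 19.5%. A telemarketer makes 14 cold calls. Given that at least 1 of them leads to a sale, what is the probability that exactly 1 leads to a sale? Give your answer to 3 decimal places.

0.171

X ~ Binomial(14, 0.195). Want P(X=1 | X≥1) = P(X=1) / P(X≥1).
P(X=1) = C(14,1)·0.195^1·0.805^13 = 0.16275
P(X≥1) = 1 − 0.04799 = 0.95201
Ratio = 0.16275 / 0.95201 = 0.17095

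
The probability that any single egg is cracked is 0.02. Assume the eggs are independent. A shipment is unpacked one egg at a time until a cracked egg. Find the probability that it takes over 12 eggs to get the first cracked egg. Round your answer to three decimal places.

Y = number of eggs to the first success; geometric, p = 0.02.
P(Y > 12) = P(first 12 all fail) = (1−p)^12 = 0.78472

0.785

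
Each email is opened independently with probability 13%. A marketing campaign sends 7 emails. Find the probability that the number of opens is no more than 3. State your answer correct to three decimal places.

0.993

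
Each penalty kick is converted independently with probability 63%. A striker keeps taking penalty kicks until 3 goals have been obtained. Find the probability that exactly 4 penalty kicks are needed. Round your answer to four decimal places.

0.2776

Y = trial on which the third success occurs; negative binomial, r=3, p=0.63.
P(Y=4) = C(3,2) · p^3 · (1−p)^1
= 3 · 0.25005 · 0.37 = 0.277552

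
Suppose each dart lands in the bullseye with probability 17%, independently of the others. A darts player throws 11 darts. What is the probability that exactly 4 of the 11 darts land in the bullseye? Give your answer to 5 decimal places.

X ~ Binomial(n=11, p=0.17).
P(X=4) = C(11,4) · p^4 · (1−p)^7
= 330 · 0.00083521 · 0.27136 = 0.0747922

0.07479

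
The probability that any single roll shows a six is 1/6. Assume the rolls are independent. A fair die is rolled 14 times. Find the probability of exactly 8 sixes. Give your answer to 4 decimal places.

X ~ Binomial(n=14, p=0.166667).
P(X=8) = C(14,8) · p^8 · (1−p)^6
= 3003 · 5.9537e-07 · 0.3349 = 0.000599

0.0006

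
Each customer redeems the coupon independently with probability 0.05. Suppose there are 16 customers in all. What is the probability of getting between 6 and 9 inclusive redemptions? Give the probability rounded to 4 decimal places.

0.0001

X ~ Binomial(16, 0.05); P(6 ≤ X ≤ 9) = Σ C(16,k) p^k (1−p)^(16−k) over k:
  k=6: C(16,6)·0.05^6·0.95^10 = 0.000075
  k=7: C(16,7)·0.05^7·0.95^9 = 0.000006
  k=8: C(16,8)·0.05^8·0.95^8 = 0.000000
  k=9: C(16,9)·0.05^9·0.95^7 = 0.000000
Total = 0.000081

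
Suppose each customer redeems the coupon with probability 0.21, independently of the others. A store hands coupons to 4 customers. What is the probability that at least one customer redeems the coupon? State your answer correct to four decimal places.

P(at least one) = 1 − P(none) = 1 − (1 − 0.21)^4
= 1 − 0.389501 = 0.610499

0.6105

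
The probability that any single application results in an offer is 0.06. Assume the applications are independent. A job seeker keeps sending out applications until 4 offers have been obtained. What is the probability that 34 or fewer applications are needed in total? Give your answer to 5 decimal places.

0.14456

Finishing within 34 applications ⇔ at least 4 successes in the first 34. With X ~ Binomial(34, 0.06), P(Y ≤ 34) = 1 − P(X ≤ 3).
  k=0: C(34,0)·0.06^0·0.94^34 = 0.1219964
  k=1: C(34,1)·0.06^1·0.94^33 = 0.2647581
  k=2: C(34,2)·0.06^2·0.94^32 = 0.2788410
  k=3: C(34,3)·0.06^3·0.94^31 = 0.1898492
1 − 0.8554448 = 0.1445552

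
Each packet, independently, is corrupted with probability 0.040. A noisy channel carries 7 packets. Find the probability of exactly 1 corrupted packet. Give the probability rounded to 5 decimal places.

0.21917

X ~ Binomial(n=7, p=0.04).
P(X=1) = C(7,1) · p^1 · (1−p)^6
= 7 · 0.04 · 0.78276 = 0.2191722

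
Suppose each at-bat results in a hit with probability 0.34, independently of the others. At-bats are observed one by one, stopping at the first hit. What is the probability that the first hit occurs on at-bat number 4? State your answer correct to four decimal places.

0.0977

Geometric (trials to first success), p = 0.34.
P(Y = 4) = (1−p)^3 · p = 0.2875 · 0.34 = 0.097749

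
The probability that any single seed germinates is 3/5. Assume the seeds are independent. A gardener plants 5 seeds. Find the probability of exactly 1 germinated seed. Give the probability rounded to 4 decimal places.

X ~ Binomial(n=5, p=0.60).
P(X=1) = C(5,1) · p^1 · (1−p)^4
= 5 · 0.6 · 0.0256 = 0.076800

0.0768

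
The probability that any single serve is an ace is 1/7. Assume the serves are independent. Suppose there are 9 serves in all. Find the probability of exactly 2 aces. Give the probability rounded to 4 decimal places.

X ~ Binomial(n=9, p=0.142857).
P(X=2) = C(9,2) · p^2 · (1−p)^7
= 36 · 0.020408 · 0.33992 = 0.249735

0.2497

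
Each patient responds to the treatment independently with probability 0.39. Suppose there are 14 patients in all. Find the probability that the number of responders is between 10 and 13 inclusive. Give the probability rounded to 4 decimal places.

0.0144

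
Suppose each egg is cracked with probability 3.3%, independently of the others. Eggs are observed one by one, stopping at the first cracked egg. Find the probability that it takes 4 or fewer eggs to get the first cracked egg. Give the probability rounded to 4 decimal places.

0.1256

Y = number of eggs to the first success; geometric, p = 0.033.
P(Y ≤ 4) = 1 − (1−p)^4 = 1 − 0.874391 = 0.125609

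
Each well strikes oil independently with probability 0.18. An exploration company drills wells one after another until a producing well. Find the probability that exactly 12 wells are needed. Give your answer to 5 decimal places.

Geometric (trials to first success), p = 0.18.
P(Y = 12) = (1−p)^11 · p = 0.11271 · 0.18 = 0.0202873

0.02029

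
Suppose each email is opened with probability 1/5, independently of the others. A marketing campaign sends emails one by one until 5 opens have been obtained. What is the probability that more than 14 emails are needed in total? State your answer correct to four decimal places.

0.8702

Needing more than 14 emails ⇔ fewer than 5 successes in the first 14. With X ~ Binomial(14, 0.20), P(Y > 14) = P(X ≤ 4).
  k=0: C(14,0)·0.20^0·0.80^14 = 0.043980
  k=1: C(14,1)·0.20^1·0.80^13 = 0.153932
  k=2: C(14,2)·0.20^2·0.80^12 = 0.250139
  k=3: C(14,3)·0.20^3·0.80^11 = 0.250139
  k=4: C(14,4)·0.20^4·0.80^10 = 0.171970
P(X ≤ 4) = 0.870160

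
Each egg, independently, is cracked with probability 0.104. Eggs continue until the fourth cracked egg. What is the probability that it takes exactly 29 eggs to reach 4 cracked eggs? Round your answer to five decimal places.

0.02461

Y = trial on which the fourth success occurs; negative binomial, r=4, p=0.104.
P(Y=29) = C(28,3) · p^4 · (1−p)^25
= 3276 · 0.00011699 · 0.064224 = 0.0246137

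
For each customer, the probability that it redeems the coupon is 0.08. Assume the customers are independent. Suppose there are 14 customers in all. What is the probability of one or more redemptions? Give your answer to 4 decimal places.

0.6888

P(at least one) = 1 − P(none) = 1 − (1 − 0.08)^14
= 1 − 0.311193 = 0.688807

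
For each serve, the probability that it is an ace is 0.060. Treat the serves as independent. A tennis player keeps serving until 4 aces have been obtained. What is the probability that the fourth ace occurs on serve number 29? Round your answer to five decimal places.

0.00904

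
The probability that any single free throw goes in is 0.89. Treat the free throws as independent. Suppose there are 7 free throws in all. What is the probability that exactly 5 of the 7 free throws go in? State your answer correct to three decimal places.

0.142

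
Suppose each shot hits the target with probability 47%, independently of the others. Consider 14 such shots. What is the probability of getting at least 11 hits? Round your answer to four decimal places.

X ~ Binomial(14, 0.47); P(X ≥ 11) = Σ C(14,k) p^k (1−p)^(14−k) over k:
  k=11: C(14,11)·0.47^11·0.53^3 = 0.013397
  k=12: C(14,12)·0.47^12·0.53^2 = 0.002970
  k=13: C(14,13)·0.47^13·0.53^1 = 0.000405
  k=14: C(14,14)·0.47^14·0.53^0 = 0.000026
Total = 0.016798

0.0168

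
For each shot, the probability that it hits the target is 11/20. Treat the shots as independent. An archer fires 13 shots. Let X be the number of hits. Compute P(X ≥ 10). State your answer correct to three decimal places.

0.093

X ~ Binomial(13, 0.55); P(X ≥ 10) = Σ C(13,k) p^k (1−p)^(13−k) over k:
  k=10: C(13,10)·0.55^10·0.45^3 = 0.06601
  k=11: C(13,11)·0.55^11·0.45^2 = 0.02200
  k=12: C(13,12)·0.55^12·0.45^1 = 0.00448
  k=13: C(13,13)·0.55^13·0.45^0 = 0.00042
Total = 0.09292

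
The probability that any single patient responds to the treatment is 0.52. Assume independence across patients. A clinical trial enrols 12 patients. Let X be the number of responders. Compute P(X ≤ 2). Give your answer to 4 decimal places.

0.0137

X ~ Binomial(12, 0.52); P(X ≤ 2) = Σ C(12,k) p^k (1−p)^(12−k) over k:
  k=0: C(12,0)·0.52^0·0.48^12 = 0.000150
  k=1: C(12,1)·0.52^1·0.48^11 = 0.001945
  k=2: C(12,2)·0.52^2·0.48^10 = 0.011587
Total = 0.013681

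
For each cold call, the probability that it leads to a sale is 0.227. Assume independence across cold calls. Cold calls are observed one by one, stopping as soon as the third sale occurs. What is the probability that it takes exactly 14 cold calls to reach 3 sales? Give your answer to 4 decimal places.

0.0537

Y = trial on which the third success occurs; negative binomial, r=3, p=0.227.
P(Y=14) = C(13,2) · p^3 · (1−p)^11
= 78 · 0.011697 · 0.058881 = 0.053721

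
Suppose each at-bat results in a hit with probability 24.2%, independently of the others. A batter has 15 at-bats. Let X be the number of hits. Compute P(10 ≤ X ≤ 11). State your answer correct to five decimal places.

X ~ Binomial(15, 0.242); P(10 ≤ X ≤ 11) = Σ C(15,k) p^k (1−p)^(15−k) over k:
  k=10: C(15,10)·0.242^10·0.758^5 = 0.0005177
  k=11: C(15,11)·0.242^11·0.758^4 = 0.0000751
Total = 0.0005928

0.00059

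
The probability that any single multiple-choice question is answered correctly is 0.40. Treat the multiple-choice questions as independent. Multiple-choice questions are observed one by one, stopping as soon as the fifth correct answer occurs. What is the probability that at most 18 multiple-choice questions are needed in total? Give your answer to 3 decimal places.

0.906

Finishing within 18 multiple-choice questions ⇔ at least 5 successes in the first 18. With X ~ Binomial(18, 0.40), P(Y ≤ 18) = 1 − P(X ≤ 4).
  k=0: C(18,0)·0.40^0·0.60^18 = 0.00010
  k=1: C(18,1)·0.40^1·0.60^17 = 0.00122
  k=2: C(18,2)·0.40^2·0.60^16 = 0.00691
  k=3: C(18,3)·0.40^3·0.60^15 = 0.02455
  k=4: C(18,4)·0.40^4·0.60^14 = 0.06139
1 − 0.09417 = 0.90583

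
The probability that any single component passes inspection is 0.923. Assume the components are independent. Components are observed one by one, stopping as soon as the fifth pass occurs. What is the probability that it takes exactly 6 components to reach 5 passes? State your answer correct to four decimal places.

0.2579

Y = trial on which the fifth success occurs; negative binomial, r=5, p=0.923.
P(Y=6) = C(5,4) · p^5 · (1−p)^1
= 5 · 0.6699 · 0.077 = 0.257911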